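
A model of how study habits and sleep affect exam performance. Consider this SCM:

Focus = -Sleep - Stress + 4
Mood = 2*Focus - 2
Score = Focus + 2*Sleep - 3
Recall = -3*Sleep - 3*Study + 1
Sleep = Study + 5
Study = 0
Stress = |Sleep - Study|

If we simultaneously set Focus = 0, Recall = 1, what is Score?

Setting Focus = 0, Recall = 1 by intervention discards those variables' equations.
Sleep = Study + 5  [with Study=0]  = 5
Score = Focus + 2*Sleep - 3  [with Focus=0, Sleep=5]  = 7

7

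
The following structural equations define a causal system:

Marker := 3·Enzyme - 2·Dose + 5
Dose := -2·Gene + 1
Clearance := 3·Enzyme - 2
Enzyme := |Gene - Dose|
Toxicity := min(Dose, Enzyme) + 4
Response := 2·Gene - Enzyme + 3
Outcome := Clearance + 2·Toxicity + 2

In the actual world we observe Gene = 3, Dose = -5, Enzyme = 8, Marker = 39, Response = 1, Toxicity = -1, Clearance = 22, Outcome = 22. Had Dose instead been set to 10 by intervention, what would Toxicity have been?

11

Under do(Dose=10), the mechanism Dose := -2·Gene + 1 is discarded; Dose is fixed at 10.
Enzyme = |Gene - Dose|  [with Gene=3, Dose=10]  = 7
Toxicity = min(Dose, Enzyme) + 4  [with Dose=10, Enzyme=7]  = 11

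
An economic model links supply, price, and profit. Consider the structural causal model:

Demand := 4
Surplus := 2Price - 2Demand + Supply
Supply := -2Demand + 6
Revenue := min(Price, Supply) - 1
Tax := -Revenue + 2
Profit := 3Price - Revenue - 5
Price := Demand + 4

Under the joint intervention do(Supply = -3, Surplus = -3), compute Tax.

Setting Supply = -3, Surplus = -3 by intervention discards those variables' equations.
Price = Demand + 4  [with Demand=4]  = 8
Revenue = min(Price, Supply) - 1  [with Price=8, Supply=-3]  = -4
Tax = -Revenue + 2  [with Revenue=-4]  = 6

6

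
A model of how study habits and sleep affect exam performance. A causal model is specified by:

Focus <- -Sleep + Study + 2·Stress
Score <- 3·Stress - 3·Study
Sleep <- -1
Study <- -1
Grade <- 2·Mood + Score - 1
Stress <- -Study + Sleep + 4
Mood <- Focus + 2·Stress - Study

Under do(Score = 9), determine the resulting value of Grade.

42

Under do(Score=9), the mechanism Score <- 3·Stress - 3·Study is discarded; Score is fixed at 9.
Stress = -Study + Sleep + 4  [with Study=-1, Sleep=-1]  = 4
Focus = -Sleep + Study + 2·Stress  [with Sleep=-1, Study=-1, Stress=4]  = 8
Mood = Focus + 2·Stress - Study  [with Focus=8, Stress=4, Study=-1]  = 17
Grade = 2·Mood + Score - 1  [with Mood=17, Score=9]  = 42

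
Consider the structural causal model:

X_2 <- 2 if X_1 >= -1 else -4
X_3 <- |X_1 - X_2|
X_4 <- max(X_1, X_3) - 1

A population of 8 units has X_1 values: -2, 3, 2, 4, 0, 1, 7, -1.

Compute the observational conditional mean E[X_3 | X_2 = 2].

Conditioning on X_2=2 selects the 7 unit(s) with X_1 ∈ {3, 2, 4, 0, 1, 7, -1}. Their X_3 values: 1, 0, 2, 2, 1, 5, 3. Mean = 2.

2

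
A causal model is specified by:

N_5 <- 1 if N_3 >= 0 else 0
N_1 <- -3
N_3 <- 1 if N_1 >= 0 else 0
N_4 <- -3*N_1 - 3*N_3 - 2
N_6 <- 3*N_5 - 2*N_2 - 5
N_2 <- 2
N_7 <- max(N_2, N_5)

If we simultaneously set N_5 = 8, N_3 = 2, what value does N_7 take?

8

The joint intervention fixes N_5 = 8, N_3 = 2, removing each variable's own equation.
N_7 = max(N_2, N_5)  [with N_2=2, N_5=8]  = 8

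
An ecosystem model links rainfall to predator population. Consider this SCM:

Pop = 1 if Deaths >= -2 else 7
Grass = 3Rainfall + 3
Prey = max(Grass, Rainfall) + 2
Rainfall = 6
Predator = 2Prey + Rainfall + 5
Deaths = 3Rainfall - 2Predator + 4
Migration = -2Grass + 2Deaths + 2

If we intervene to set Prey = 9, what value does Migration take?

-112

The intervention breaks the incoming arrows to Prey: Prey = max(Grass, Rainfall) + 2 no longer applies, and Prey = 9.
Grass = 3Rainfall + 3  [with Rainfall=6]  = 21
Predator = 2Prey + Rainfall + 5  [with Prey=9, Rainfall=6]  = 29
Deaths = 3Rainfall - 2Predator + 4  [with Rainfall=6, Predator=29]  = -36
Migration = -2Grass + 2Deaths + 2  [with Grass=21, Deaths=-36]  = -112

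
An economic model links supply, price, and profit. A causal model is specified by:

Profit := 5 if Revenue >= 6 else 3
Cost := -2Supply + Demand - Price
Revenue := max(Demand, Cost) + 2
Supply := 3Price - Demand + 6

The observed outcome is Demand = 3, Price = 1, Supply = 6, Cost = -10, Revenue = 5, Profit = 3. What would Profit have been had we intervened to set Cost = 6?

Under do(Cost=6), the mechanism Cost := -2Supply + Demand - Price is discarded; Cost is fixed at 6.
Revenue = max(Demand, Cost) + 2  [with Demand=3, Cost=6]  = 8
Profit = 5 if Revenue >= 6 else 3  [with Revenue=8]  = 5

5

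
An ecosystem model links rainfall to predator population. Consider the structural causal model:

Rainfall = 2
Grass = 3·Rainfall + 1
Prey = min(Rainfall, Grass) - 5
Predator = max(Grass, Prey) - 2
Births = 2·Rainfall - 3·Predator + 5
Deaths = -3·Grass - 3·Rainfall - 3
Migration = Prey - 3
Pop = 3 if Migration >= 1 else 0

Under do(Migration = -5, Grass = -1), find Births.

The joint intervention fixes Migration = -5, Grass = -1, removing each variable's own equation.
Prey = min(Rainfall, Grass) - 5  [with Rainfall=2, Grass=-1]  = -6
Predator = max(Grass, Prey) - 2  [with Grass=-1, Prey=-6]  = -3
Births = 2·Rainfall - 3·Predator + 5  [with Rainfall=2, Predator=-3]  = 18

18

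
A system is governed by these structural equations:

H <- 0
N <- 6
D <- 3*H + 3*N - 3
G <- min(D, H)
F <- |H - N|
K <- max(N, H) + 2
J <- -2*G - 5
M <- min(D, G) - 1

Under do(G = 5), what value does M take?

do(G=5) replaces the equation G <- min(D, H) with the constant G = 5.
D = 3*H + 3*N - 3  [with H=0, N=6]  = 15
M = min(D, G) - 1  [with D=15, G=5]  = 4

4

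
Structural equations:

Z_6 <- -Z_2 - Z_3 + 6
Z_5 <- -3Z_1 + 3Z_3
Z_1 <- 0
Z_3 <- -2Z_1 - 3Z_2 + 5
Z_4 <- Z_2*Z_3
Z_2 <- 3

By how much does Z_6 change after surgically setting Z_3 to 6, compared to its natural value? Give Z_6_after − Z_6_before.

The intervention breaks the incoming arrows to Z_3: Z_3 <- -2Z_1 - 3Z_2 + 5 no longer applies, and Z_3 = 6.
Z_6 = -Z_2 - Z_3 + 6  [with Z_2=3, Z_3=6]  = -3
Without intervention: Z_3 = -2Z_1 - 3Z_2 + 5  [with Z_1=0, Z_2=3]  = -4; Z_6 = -Z_2 - Z_3 + 6  [with Z_2=3, Z_3=-4]  = 7.
Change = -3 − 7 = -10.

-10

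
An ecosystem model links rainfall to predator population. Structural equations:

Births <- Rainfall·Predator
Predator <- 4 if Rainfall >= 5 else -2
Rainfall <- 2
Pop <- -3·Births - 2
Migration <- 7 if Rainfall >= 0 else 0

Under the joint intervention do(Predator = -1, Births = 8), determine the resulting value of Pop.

Under do(Predator = -1, Births = 8), each intervened variable's structural equation is replaced by its fixed value.
Pop = -3·Births - 2  [with Births=8]  = -26

-26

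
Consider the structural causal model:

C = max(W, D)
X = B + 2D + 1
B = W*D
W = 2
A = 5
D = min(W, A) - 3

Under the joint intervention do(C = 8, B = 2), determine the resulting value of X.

Setting C = 8, B = 2 by intervention discards those variables' equations.
D = min(W, A) - 3  [with W=2, A=5]  = -1
X = B + 2D + 1  [with B=2, D=-1]  = 1

1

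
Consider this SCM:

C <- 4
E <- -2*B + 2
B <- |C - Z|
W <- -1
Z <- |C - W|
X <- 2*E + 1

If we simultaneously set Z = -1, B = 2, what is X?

-3

Setting Z = -1, B = 2 by intervention discards those variables' equations.
E = -2*B + 2  [with B=2]  = -2
X = 2*E + 1  [with E=-2]  = -3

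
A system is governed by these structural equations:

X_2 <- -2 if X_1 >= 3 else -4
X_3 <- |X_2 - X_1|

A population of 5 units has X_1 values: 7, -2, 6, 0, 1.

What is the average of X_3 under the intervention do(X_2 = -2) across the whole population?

4.4

do(X_2=-2) breaks X_2's dependence on X_1. With X_2=-2 fixed, X_3 across the units is 9, 0, 8, 2, 3, mean 4.4.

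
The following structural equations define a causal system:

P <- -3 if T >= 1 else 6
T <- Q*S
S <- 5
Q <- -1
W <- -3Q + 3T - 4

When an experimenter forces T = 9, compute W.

26

The intervention breaks the incoming arrows to T: T <- Q*S no longer applies, and T = 9.
W = -3Q + 3T - 4  [with Q=-1, T=9]  = 26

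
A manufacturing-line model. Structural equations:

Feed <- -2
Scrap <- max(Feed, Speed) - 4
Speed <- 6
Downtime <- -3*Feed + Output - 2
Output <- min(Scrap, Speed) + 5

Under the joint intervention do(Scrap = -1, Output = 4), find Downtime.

Setting Scrap = -1, Output = 4 by intervention discards those variables' equations.
Downtime = -3*Feed + Output - 2  [with Feed=-2, Output=4]  = 8

8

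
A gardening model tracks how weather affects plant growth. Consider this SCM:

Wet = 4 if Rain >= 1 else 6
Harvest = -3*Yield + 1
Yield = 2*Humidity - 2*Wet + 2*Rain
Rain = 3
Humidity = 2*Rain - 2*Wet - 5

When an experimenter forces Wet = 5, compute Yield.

-22

Under do(Wet=5), the mechanism Wet = 4 if Rain >= 1 else 6 is discarded; Wet is fixed at 5.
Humidity = 2*Rain - 2*Wet - 5  [with Rain=3, Wet=5]  = -9
Yield = 2*Humidity - 2*Wet + 2*Rain  [with Humidity=-9, Wet=5, Rain=3]  = -22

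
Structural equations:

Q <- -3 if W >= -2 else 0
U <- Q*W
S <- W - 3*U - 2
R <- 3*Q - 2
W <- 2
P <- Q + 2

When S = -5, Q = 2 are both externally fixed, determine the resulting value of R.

4

The joint intervention fixes S = -5, Q = 2, removing each variable's own equation.
R = 3*Q - 2  [with Q=2]  = 4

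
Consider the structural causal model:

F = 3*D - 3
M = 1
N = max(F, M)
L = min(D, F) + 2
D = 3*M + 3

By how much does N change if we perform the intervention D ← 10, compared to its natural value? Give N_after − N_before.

12

Under do(D=10), the mechanism D = 3*M + 3 is discarded; D is fixed at 10.
F = 3*D - 3  [with D=10]  = 27
N = max(F, M)  [with F=27, M=1]  = 27
Without intervention: D = 3*M + 3  [with M=1]  = 6; F = 3*D - 3  [with D=6]  = 15; N = max(F, M)  [with F=15, M=1]  = 15.
Change = 27 − 15 = 12.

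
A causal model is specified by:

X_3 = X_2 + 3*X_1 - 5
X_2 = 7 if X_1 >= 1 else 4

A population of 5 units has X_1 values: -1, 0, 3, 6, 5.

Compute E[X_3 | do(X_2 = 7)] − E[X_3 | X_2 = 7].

-6.2

Under do(X_2=7), X_2's equation is replaced by X_2=7 for every unit. Per-unit X_3: -1, 2, 11, 20, 17. Mean = 9.8.
Observing X_2=7 restricts to units where X_2's equation naturally yields 7: X_1 ∈ {3, 6, 5}. In that subpopulation X_3 = 11, 20, 17, mean 16.
Difference = 9.8 − 16 = -6.2.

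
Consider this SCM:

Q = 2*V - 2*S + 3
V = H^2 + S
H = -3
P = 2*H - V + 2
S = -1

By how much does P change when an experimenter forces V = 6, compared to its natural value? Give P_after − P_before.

2

do(V=6) replaces the equation V = H^2 + S with the constant V = 6.
P = 2*H - V + 2  [with H=-3, V=6]  = -10
Without intervention: V = H^2 + S  [with H=-3, S=-1]  = 8; P = 2*H - V + 2  [with H=-3, V=8]  = -12.
Change = -10 − (-12) = 2.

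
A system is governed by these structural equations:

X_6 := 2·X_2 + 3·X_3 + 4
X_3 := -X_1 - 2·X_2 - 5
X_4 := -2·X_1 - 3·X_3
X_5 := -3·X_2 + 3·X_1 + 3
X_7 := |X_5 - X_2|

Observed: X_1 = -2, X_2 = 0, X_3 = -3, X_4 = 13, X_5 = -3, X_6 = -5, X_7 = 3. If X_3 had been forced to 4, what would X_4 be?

The intervention breaks the incoming arrows to X_3: X_3 := -X_1 - 2·X_2 - 5 no longer applies, and X_3 = 4.
X_4 = -2·X_1 - 3·X_3  [with X_1=-2, X_3=4]  = -8

-8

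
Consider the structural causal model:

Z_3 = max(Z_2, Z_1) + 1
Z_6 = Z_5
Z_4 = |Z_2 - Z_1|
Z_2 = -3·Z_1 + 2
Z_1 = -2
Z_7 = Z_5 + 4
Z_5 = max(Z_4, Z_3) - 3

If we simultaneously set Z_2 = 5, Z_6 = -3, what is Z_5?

4

Setting Z_2 = 5, Z_6 = -3 by intervention discards those variables' equations.
Z_3 = max(Z_2, Z_1) + 1  [with Z_2=5, Z_1=-2]  = 6
Z_4 = |Z_2 - Z_1|  [with Z_2=5, Z_1=-2]  = 7
Z_5 = max(Z_4, Z_3) - 3  [with Z_4=7, Z_3=6]  = 4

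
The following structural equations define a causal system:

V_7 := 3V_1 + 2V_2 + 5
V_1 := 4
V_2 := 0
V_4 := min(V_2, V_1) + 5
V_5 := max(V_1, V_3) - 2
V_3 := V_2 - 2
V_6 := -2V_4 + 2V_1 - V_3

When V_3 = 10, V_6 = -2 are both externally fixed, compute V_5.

The joint intervention fixes V_3 = 10, V_6 = -2, removing each variable's own equation.
V_5 = max(V_1, V_3) - 2  [with V_1=4, V_3=10]  = 8

8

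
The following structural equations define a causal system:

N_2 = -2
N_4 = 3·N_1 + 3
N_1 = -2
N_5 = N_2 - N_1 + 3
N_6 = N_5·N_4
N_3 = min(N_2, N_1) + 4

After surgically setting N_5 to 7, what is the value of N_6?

-21

The intervention breaks the incoming arrows to N_5: N_5 = N_2 - N_1 + 3 no longer applies, and N_5 = 7.
N_4 = 3·N_1 + 3  [with N_1=-2]  = -3
N_6 = N_5·N_4  [with N_5=7, N_4=-3]  = -21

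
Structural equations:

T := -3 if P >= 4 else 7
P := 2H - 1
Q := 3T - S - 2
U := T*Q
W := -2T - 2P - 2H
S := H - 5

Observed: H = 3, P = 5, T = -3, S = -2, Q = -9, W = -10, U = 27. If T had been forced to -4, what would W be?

The intervention breaks the incoming arrows to T: T := -3 if P >= 4 else 7 no longer applies, and T = -4.
P = 2H - 1  [with H=3]  = 5
W = -2T - 2P - 2H  [with T=-4, P=5, H=3]  = -8

-8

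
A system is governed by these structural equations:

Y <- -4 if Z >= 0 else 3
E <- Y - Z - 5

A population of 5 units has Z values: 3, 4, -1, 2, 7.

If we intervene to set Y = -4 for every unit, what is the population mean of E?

-12

The intervention sets Y=-4 in all 5 units regardless of Z. Recomputing E per unit gives -12, -13, -8, -11, -16; average -12.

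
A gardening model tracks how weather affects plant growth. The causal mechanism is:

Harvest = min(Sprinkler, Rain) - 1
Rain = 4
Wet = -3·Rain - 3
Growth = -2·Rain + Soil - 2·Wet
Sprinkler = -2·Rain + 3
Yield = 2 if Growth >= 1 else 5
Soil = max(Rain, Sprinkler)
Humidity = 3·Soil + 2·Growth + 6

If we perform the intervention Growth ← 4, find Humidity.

The intervention breaks the incoming arrows to Growth: Growth = -2·Rain + Soil - 2·Wet no longer applies, and Growth = 4.
Sprinkler = -2·Rain + 3  [with Rain=4]  = -5
Soil = max(Rain, Sprinkler)  [with Rain=4, Sprinkler=-5]  = 4
Humidity = 3·Soil + 2·Growth + 6  [with Soil=4, Growth=4]  = 26

26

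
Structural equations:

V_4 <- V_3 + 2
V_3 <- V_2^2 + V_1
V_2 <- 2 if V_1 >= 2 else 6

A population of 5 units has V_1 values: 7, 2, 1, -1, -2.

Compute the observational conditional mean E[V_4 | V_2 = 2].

Observing V_2=2 restricts to units where V_2's equation naturally yields 2: V_1 ∈ {7, 2}. In that subpopulation V_4 = 13, 8, mean 10.5.

10.5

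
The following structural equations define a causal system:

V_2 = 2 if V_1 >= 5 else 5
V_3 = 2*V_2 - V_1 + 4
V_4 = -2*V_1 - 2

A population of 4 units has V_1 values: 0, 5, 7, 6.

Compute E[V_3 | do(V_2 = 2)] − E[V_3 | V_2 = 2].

1.5

Every unit gets V_2=2 under the intervention. V_3 values become 8, 3, 1, 2; E[V_3|do(V_2=2)] = 3.5.
Observing V_2=2 restricts to units where V_2's equation naturally yields 2: V_1 ∈ {5, 7, 6}. In that subpopulation V_3 = 3, 1, 2, mean 2.
Difference = 3.5 − 2 = 1.5.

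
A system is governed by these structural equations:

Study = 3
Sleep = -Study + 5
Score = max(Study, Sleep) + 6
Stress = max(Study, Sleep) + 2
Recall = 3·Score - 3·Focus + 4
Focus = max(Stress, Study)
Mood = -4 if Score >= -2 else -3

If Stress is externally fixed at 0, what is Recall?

The intervention breaks the incoming arrows to Stress: Stress = max(Study, Sleep) + 2 no longer applies, and Stress = 0.
Sleep = -Study + 5  [with Study=3]  = 2
Focus = max(Stress, Study)  [with Stress=0, Study=3]  = 3
Score = max(Study, Sleep) + 6  [with Study=3, Sleep=2]  = 9
Recall = 3·Score - 3·Focus + 4  [with Score=9, Focus=3]  = 22

22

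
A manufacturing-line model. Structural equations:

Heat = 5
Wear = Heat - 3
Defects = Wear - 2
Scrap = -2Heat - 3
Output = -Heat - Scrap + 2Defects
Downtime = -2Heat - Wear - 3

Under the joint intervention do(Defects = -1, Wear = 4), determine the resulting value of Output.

Setting Defects = -1, Wear = 4 by intervention discards those variables' equations.
Scrap = -2Heat - 3  [with Heat=5]  = -13
Output = -Heat - Scrap + 2Defects  [with Heat=5, Scrap=-13, Defects=-1]  = 6

6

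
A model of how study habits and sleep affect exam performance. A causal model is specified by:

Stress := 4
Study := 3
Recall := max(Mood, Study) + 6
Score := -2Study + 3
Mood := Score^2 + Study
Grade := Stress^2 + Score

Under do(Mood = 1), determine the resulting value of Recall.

9

Intervening sets Mood = 1 and removes its equation (Mood := Score^2 + Study).
Recall = max(Mood, Study) + 6  [with Mood=1, Study=3]  = 9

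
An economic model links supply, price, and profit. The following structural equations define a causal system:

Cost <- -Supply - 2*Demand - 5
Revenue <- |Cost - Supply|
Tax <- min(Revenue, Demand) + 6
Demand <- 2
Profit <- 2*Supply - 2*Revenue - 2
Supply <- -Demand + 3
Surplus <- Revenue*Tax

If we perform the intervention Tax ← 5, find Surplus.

Under do(Tax=5), the mechanism Tax <- min(Revenue, Demand) + 6 is discarded; Tax is fixed at 5.
Supply = -Demand + 3  [with Demand=2]  = 1
Cost = -Supply - 2*Demand - 5  [with Supply=1, Demand=2]  = -10
Revenue = |Cost - Supply|  [with Cost=-10, Supply=1]  = 11
Surplus = Revenue*Tax  [with Revenue=11, Tax=5]  = 55

55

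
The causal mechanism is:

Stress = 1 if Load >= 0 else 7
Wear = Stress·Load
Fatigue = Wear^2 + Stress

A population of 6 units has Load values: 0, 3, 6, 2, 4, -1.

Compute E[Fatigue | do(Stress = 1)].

Every unit gets Stress=1 under the intervention. Fatigue values become 1, 10, 37, 5, 17, 2; E[Fatigue|do(Stress=1)] = 12.

12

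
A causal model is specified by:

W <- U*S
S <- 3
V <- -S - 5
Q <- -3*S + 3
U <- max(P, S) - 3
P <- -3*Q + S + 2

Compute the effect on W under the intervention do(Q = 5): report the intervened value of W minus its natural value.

-60

Under do(Q=5), the mechanism Q <- -3*S + 3 is discarded; Q is fixed at 5.
P = -3*Q + S + 2  [with Q=5, S=3]  = -10
U = max(P, S) - 3  [with P=-10, S=3]  = 0
W = U*S  [with U=0, S=3]  = 0
Without intervention: Q = -3*S + 3  [with S=3]  = -6; P = -3*Q + S + 2  [with Q=-6, S=3]  = 23; U = max(P, S) - 3  [with P=23, S=3]  = 20; W = U*S  [with U=20, S=3]  = 60.
Change = 0 − 60 = -60.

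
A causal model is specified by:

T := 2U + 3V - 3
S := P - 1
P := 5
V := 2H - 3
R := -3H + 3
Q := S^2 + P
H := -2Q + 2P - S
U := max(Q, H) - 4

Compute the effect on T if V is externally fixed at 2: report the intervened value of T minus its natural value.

Under do(V=2), the mechanism V := 2H - 3 is discarded; V is fixed at 2.
S = P - 1  [with P=5]  = 4
Q = S^2 + P  [with S=4, P=5]  = 21
H = -2Q + 2P - S  [with Q=21, P=5, S=4]  = -36
U = max(Q, H) - 4  [with Q=21, H=-36]  = 17
T = 2U + 3V - 3  [with U=17, V=2]  = 37
Without intervention: S = P - 1  [with P=5]  = 4; Q = S^2 + P  [with S=4, P=5]  = 21; H = -2Q + 2P - S  [with Q=21, P=5, S=4]  = -36; V = 2H - 3  [with H=-36]  = -75; U = max(Q, H) - 4  [with Q=21, H=-36]  = 17; T = 2U + 3V - 3  [with U=17, V=-75]  = -194.
Change = 37 − (-194) = 231.

231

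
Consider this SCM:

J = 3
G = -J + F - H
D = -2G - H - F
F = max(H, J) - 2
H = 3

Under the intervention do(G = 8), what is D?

Intervening sets G = 8 and removes its equation (G = -J + F - H).
F = max(H, J) - 2  [with H=3, J=3]  = 1
D = -2G - H - F  [with G=8, H=3, F=1]  = -20

-20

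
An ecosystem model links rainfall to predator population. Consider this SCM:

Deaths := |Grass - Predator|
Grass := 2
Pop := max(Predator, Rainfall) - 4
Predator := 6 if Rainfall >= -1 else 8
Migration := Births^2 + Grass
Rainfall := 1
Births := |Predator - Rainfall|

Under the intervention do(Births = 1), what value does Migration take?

Under do(Births=1), the mechanism Births := |Predator - Rainfall| is discarded; Births is fixed at 1.
Migration = Births^2 + Grass  [with Births=1, Grass=2]  = 3

3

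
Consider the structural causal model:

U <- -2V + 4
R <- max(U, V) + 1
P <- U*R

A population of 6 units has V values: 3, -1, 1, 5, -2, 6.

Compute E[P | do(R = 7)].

0

Every unit gets R=7 under the intervention. P values become -14, 42, 14, -42, 56, -56; E[P|do(R=7)] = 0.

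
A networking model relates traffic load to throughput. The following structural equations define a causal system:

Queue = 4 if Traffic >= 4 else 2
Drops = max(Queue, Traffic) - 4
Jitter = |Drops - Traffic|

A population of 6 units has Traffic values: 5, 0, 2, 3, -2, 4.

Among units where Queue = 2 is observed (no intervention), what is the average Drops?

E[Drops|Queue=2] averages over only the 4 units with Queue=2 (Traffic = 0, 2, 3, -2): Drops = -2, -2, -1, -2, mean -1.75.

-1.75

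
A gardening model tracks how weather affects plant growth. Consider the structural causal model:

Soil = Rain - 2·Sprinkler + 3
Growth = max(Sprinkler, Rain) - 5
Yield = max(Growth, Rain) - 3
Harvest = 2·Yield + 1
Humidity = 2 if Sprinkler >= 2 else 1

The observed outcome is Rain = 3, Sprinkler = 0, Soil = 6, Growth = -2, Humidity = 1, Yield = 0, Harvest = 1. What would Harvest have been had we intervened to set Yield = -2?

Intervening sets Yield = -2 and removes its equation (Yield = max(Growth, Rain) - 3).
Harvest = 2·Yield + 1  [with Yield=-2]  = -3

-3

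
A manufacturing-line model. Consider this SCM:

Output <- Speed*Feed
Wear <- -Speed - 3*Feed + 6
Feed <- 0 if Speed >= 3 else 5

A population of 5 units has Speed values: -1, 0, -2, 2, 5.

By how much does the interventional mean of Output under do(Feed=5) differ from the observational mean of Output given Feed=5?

5.25

do(Feed=5) breaks Feed's dependence on Speed. With Feed=5 fixed, Output across the units is -5, 0, -10, 10, 25, mean 4.
Conditioning on Feed=5 selects the 4 unit(s) with Speed ∈ {-1, 0, -2, 2}. Their Output values: -5, 0, -10, 10. Mean = -1.25.
Difference = 4 − (-1.25) = 5.25.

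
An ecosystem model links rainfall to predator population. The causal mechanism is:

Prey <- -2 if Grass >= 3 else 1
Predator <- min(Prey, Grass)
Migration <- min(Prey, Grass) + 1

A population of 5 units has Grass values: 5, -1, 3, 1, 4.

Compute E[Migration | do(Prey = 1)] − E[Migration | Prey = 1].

The intervention sets Prey=1 in all 5 units regardless of Grass. Recomputing Migration per unit gives 2, 0, 2, 2, 2; average 1.6.
E[Migration|Prey=1] averages over only the 2 units with Prey=1 (Grass = -1, 1): Migration = 0, 2, mean 1.
Difference = 1.6 − 1 = 0.6.

0.6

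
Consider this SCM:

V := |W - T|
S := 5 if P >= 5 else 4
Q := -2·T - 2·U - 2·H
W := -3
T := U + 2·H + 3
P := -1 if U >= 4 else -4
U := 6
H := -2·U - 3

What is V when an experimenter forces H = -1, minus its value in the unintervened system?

-8

Under do(H=-1), the mechanism H := -2·U - 3 is discarded; H is fixed at -1.
T = U + 2·H + 3  [with U=6, H=-1]  = 7
V = |W - T|  [with W=-3, T=7]  = 10
Without intervention: H = -2·U - 3  [with U=6]  = -15; T = U + 2·H + 3  [with U=6, H=-15]  = -21; V = |W - T|  [with W=-3, T=-21]  = 18.
Change = 10 − 18 = -8.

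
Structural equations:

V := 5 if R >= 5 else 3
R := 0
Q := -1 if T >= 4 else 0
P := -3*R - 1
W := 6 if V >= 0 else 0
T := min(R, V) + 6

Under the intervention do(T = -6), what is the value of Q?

Intervening sets T = -6 and removes its equation (T := min(R, V) + 6).
Q = -1 if T >= 4 else 0  [with T=-6]  = 0

0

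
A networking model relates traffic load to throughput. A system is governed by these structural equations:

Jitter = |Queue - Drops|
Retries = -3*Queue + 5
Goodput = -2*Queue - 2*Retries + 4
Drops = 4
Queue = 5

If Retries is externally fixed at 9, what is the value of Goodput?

-24

do(Retries=9) replaces the equation Retries = -3*Queue + 5 with the constant Retries = 9.
Goodput = -2*Queue - 2*Retries + 4  [with Queue=5, Retries=9]  = -24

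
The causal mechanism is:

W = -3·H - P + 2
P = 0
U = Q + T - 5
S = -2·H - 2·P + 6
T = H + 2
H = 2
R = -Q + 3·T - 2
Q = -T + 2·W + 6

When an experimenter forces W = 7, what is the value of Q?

do(W=7) replaces the equation W = -3·H - P + 2 with the constant W = 7.
T = H + 2  [with H=2]  = 4
Q = -T + 2·W + 6  [with T=4, W=7]  = 16

16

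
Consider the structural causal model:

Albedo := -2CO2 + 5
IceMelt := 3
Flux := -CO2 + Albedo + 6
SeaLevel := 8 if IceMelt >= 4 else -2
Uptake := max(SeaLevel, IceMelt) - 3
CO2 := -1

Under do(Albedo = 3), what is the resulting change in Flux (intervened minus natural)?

-4

do(Albedo=3) replaces the equation Albedo := -2CO2 + 5 with the constant Albedo = 3.
Flux = -CO2 + Albedo + 6  [with CO2=-1, Albedo=3]  = 10
Without intervention: Albedo = -2CO2 + 5  [with CO2=-1]  = 7; Flux = -CO2 + Albedo + 6  [with CO2=-1, Albedo=7]  = 14.
Change = 10 − 14 = -4.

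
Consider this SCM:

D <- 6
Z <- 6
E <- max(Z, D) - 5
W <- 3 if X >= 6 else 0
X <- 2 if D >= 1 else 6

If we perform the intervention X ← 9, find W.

Intervening sets X = 9 and removes its equation (X <- 2 if D >= 1 else 6).
W = 3 if X >= 6 else 0  [with X=9]  = 3

3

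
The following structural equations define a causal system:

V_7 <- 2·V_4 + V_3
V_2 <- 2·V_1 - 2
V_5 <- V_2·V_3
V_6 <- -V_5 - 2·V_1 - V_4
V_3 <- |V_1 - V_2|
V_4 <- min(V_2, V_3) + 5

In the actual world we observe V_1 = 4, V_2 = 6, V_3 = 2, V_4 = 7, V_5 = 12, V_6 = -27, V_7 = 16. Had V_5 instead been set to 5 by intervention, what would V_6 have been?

The intervention breaks the incoming arrows to V_5: V_5 <- V_2·V_3 no longer applies, and V_5 = 5.
V_2 = 2·V_1 - 2  [with V_1=4]  = 6
V_3 = |V_1 - V_2|  [with V_1=4, V_2=6]  = 2
V_4 = min(V_2, V_3) + 5  [with V_2=6, V_3=2]  = 7
V_6 = -V_5 - 2·V_1 - V_4  [with V_5=5, V_1=4, V_4=7]  = -20

-20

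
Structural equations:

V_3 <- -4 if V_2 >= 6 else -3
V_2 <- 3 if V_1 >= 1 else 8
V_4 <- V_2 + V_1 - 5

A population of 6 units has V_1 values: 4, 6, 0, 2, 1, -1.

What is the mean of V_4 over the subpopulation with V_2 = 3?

1.25

Observing V_2=3 restricts to units where V_2's equation naturally yields 3: V_1 ∈ {4, 6, 2, 1}. In that subpopulation V_4 = 2, 4, 0, -1, mean 1.25.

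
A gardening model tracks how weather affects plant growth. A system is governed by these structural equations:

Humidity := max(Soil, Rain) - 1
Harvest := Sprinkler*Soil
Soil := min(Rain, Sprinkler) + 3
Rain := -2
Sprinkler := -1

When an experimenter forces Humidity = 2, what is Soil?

Under do(Humidity=2), the mechanism Humidity := max(Soil, Rain) - 1 is discarded; Humidity is fixed at 2.
Since Soil is not a descendant of the intervened variable, it is unaffected.
Soil = min(Rain, Sprinkler) + 3  [with Rain=-2, Sprinkler=-1]  = 1

1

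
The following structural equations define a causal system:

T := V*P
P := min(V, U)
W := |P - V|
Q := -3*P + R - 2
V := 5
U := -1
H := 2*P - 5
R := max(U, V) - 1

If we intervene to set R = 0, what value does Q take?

Intervening sets R = 0 and removes its equation (R := max(U, V) - 1).
P = min(V, U)  [with V=5, U=-1]  = -1
Q = -3*P + R - 2  [with P=-1, R=0]  = 1

1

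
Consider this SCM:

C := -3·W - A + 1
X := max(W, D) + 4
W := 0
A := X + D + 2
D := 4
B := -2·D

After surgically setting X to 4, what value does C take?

-9

do(X=4) replaces the equation X := max(W, D) + 4 with the constant X = 4.
A = X + D + 2  [with X=4, D=4]  = 10
C = -3·W - A + 1  [with W=0, A=10]  = -9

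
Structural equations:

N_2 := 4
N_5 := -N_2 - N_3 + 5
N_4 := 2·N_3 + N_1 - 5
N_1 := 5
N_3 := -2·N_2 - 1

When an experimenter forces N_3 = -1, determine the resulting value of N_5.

2

do(N_3=-1) replaces the equation N_3 := -2·N_2 - 1 with the constant N_3 = -1.
N_5 = -N_2 - N_3 + 5  [with N_2=4, N_3=-1]  = 2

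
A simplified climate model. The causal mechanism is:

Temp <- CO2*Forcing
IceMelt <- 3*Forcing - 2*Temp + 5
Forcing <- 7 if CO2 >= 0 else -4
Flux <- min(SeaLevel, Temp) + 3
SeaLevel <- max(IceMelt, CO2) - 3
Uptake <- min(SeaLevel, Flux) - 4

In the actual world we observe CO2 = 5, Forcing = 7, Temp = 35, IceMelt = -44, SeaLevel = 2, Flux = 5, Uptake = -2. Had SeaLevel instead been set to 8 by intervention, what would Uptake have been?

Under do(SeaLevel=8), the mechanism SeaLevel <- max(IceMelt, CO2) - 3 is discarded; SeaLevel is fixed at 8.
Forcing = 7 if CO2 >= 0 else -4  [with CO2=5]  = 7
Temp = CO2*Forcing  [with CO2=5, Forcing=7]  = 35
Flux = min(SeaLevel, Temp) + 3  [with SeaLevel=8, Temp=35]  = 11
Uptake = min(SeaLevel, Flux) - 4  [with SeaLevel=8, Flux=11]  = 4

4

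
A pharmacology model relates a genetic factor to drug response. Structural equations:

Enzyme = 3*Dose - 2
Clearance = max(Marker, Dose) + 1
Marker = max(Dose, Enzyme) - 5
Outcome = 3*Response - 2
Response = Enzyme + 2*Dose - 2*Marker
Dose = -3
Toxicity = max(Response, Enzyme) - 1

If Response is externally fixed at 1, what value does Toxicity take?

Intervening sets Response = 1 and removes its equation (Response = Enzyme + 2*Dose - 2*Marker).
Enzyme = 3*Dose - 2  [with Dose=-3]  = -11
Toxicity = max(Response, Enzyme) - 1  [with Response=1, Enzyme=-11]  = 0

0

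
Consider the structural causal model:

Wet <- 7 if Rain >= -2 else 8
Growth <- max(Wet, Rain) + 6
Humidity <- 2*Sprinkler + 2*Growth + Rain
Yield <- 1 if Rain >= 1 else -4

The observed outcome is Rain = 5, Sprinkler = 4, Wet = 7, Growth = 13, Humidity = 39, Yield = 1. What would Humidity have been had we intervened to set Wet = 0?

do(Wet=0) replaces the equation Wet <- 7 if Rain >= -2 else 8 with the constant Wet = 0.
Growth = max(Wet, Rain) + 6  [with Wet=0, Rain=5]  = 11
Humidity = 2*Sprinkler + 2*Growth + Rain  [with Sprinkler=4, Growth=11, Rain=5]  = 35

35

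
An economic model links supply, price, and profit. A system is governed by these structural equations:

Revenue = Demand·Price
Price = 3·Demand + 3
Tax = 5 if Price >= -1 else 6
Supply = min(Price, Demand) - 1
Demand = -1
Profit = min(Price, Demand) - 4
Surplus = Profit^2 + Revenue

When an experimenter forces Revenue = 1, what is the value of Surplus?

26

The intervention breaks the incoming arrows to Revenue: Revenue = Demand·Price no longer applies, and Revenue = 1.
Price = 3·Demand + 3  [with Demand=-1]  = 0
Profit = min(Price, Demand) - 4  [with Price=0, Demand=-1]  = -5
Surplus = Profit^2 + Revenue  [with Profit=-5, Revenue=1]  = 26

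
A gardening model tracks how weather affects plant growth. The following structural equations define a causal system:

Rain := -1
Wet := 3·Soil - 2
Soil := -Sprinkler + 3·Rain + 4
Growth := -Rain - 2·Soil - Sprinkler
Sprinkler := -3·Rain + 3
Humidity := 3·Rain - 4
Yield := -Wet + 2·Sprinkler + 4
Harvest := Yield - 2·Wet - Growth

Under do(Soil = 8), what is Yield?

The intervention breaks the incoming arrows to Soil: Soil := -Sprinkler + 3·Rain + 4 no longer applies, and Soil = 8.
Sprinkler = -3·Rain + 3  [with Rain=-1]  = 6
Wet = 3·Soil - 2  [with Soil=8]  = 22
Yield = -Wet + 2·Sprinkler + 4  [with Wet=22, Sprinkler=6]  = -6

-6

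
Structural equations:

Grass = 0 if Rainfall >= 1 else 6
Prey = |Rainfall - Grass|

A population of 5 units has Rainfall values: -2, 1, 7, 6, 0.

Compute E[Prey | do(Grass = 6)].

do(Grass=6) breaks Grass's dependence on Rainfall. With Grass=6 fixed, Prey across the units is 8, 5, 1, 0, 6, mean 4.

4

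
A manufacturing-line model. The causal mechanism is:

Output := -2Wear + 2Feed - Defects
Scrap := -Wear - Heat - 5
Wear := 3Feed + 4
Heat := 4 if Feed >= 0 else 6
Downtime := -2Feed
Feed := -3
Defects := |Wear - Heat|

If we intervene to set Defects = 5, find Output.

-1

Under do(Defects=5), the mechanism Defects := |Wear - Heat| is discarded; Defects is fixed at 5.
Wear = 3Feed + 4  [with Feed=-3]  = -5
Output = -2Wear + 2Feed - Defects  [with Wear=-5, Feed=-3, Defects=5]  = -1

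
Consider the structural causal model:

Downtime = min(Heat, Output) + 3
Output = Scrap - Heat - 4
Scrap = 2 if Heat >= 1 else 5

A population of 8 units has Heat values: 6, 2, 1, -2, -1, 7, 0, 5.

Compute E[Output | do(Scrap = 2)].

-4.25

Under do(Scrap=2), Scrap's equation is replaced by Scrap=2 for every unit. Per-unit Output: -8, -4, -3, 0, -1, -9, -2, -7. Mean = -4.25.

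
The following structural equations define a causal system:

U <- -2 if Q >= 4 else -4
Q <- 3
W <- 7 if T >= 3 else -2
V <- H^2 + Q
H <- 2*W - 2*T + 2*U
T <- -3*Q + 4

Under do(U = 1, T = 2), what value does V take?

39

Setting U = 1, T = 2 by intervention discards those variables' equations.
W = 7 if T >= 3 else -2  [with T=2]  = -2
H = 2*W - 2*T + 2*U  [with W=-2, T=2, U=1]  = -6
V = H^2 + Q  [with H=-6, Q=3]  = 39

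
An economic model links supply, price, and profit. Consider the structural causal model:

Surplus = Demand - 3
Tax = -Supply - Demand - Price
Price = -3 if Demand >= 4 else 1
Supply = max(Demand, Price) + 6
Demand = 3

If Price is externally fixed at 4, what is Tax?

Under do(Price=4), the mechanism Price = -3 if Demand >= 4 else 1 is discarded; Price is fixed at 4.
Supply = max(Demand, Price) + 6  [with Demand=3, Price=4]  = 10
Tax = -Supply - Demand - Price  [with Supply=10, Demand=3, Price=4]  = -17

-17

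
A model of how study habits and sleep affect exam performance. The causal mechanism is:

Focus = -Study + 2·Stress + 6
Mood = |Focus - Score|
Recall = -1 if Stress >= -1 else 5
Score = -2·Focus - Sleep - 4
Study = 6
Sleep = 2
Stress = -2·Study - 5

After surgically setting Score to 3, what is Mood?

37

The intervention breaks the incoming arrows to Score: Score = -2·Focus - Sleep - 4 no longer applies, and Score = 3.
Stress = -2·Study - 5  [with Study=6]  = -17
Focus = -Study + 2·Stress + 6  [with Study=6, Stress=-17]  = -34
Mood = |Focus - Score|  [with Focus=-34, Score=3]  = 37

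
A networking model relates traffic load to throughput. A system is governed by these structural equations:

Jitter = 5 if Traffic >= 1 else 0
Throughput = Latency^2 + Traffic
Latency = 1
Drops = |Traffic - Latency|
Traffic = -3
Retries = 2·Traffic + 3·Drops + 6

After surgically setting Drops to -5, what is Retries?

-15

The intervention breaks the incoming arrows to Drops: Drops = |Traffic - Latency| no longer applies, and Drops = -5.
Retries = 2·Traffic + 3·Drops + 6  [with Traffic=-3, Drops=-5]  = -15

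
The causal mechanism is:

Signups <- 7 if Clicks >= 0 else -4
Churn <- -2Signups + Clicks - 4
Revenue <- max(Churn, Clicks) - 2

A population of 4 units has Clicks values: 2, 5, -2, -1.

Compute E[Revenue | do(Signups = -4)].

3

Every unit gets Signups=-4 under the intervention. Revenue values become 4, 7, 0, 1; E[Revenue|do(Signups=-4)] = 3.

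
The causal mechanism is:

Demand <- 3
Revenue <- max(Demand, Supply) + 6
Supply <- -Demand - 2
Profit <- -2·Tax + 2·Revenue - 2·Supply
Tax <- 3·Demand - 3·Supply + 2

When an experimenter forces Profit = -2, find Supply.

-5

Under do(Profit=-2), the mechanism Profit <- -2·Tax + 2·Revenue - 2·Supply is discarded; Profit is fixed at -2.
No directed path runs from Profit to Supply, so Supply keeps its natural value.
Supply = -Demand - 2  [with Demand=3]  = -5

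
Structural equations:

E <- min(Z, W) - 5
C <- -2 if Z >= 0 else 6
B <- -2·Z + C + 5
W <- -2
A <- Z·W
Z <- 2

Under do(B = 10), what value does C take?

-2

do(B=10) replaces the equation B <- -2·Z + C + 5 with the constant B = 10.
C is not downstream of the intervention, so its value is determined by the original equations.
C = -2 if Z >= 0 else 6  [with Z=2]  = -2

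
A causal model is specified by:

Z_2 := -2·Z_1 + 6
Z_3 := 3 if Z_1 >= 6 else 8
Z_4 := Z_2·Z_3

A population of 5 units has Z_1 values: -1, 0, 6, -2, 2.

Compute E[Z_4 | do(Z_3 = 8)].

32

Under do(Z_3=8), Z_3's equation is replaced by Z_3=8 for every unit. Per-unit Z_4: 64, 48, -48, 80, 16. Mean = 32.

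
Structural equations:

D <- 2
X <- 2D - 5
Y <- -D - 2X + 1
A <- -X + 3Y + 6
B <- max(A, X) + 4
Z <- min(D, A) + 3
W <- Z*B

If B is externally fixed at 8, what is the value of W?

Under do(B=8), the mechanism B <- max(A, X) + 4 is discarded; B is fixed at 8.
X = 2D - 5  [with D=2]  = -1
Y = -D - 2X + 1  [with D=2, X=-1]  = 1
A = -X + 3Y + 6  [with X=-1, Y=1]  = 10
Z = min(D, A) + 3  [with D=2, A=10]  = 5
W = Z*B  [with Z=5, B=8]  = 40

40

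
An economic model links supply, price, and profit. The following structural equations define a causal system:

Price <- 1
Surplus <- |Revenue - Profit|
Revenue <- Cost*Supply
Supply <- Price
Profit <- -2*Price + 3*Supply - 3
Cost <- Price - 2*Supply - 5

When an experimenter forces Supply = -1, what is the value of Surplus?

10

Under do(Supply=-1), the mechanism Supply <- Price is discarded; Supply is fixed at -1.
Cost = Price - 2*Supply - 5  [with Price=1, Supply=-1]  = -2
Revenue = Cost*Supply  [with Cost=-2, Supply=-1]  = 2
Profit = -2*Price + 3*Supply - 3  [with Price=1, Supply=-1]  = -8
Surplus = |Revenue - Profit|  [with Revenue=2, Profit=-8]  = 10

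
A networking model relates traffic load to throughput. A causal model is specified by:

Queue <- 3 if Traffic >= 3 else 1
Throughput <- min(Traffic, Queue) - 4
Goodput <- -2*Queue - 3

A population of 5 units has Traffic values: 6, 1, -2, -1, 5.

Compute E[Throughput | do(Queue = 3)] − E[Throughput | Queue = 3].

-2.2

Every unit gets Queue=3 under the intervention. Throughput values become -1, -3, -6, -5, -1; E[Throughput|do(Queue=3)] = -3.2.
Conditioning on Queue=3 selects the 2 unit(s) with Traffic ∈ {6, 5}. Their Throughput values: -1, -1. Mean = -1.
Difference = -3.2 − (-1) = -2.2.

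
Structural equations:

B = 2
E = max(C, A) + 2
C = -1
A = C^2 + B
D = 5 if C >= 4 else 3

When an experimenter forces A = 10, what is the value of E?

12

The intervention breaks the incoming arrows to A: A = C^2 + B no longer applies, and A = 10.
E = max(C, A) + 2  [with C=-1, A=10]  = 12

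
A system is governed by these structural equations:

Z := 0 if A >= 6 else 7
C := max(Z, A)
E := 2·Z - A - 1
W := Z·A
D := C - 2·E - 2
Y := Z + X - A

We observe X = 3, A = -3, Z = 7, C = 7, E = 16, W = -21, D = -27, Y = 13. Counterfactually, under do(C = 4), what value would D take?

-30

The intervention breaks the incoming arrows to C: C := max(Z, A) no longer applies, and C = 4.
Z = 0 if A >= 6 else 7  [with A=-3]  = 7
E = 2·Z - A - 1  [with Z=7, A=-3]  = 16
D = C - 2·E - 2  [with C=4, E=16]  = -30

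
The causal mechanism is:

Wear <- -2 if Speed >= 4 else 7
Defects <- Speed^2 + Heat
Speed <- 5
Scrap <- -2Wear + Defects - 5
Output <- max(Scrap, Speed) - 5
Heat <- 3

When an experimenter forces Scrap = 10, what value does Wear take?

-2

do(Scrap=10) replaces the equation Scrap <- -2Wear + Defects - 5 with the constant Scrap = 10.
Wear is not downstream of the intervention, so its value is determined by the original equations.
Wear = -2 if Speed >= 4 else 7  [with Speed=5]  = -2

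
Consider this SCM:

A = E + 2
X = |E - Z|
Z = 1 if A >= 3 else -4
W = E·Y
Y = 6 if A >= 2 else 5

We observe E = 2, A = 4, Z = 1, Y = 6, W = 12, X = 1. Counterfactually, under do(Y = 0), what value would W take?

Intervening sets Y = 0 and removes its equation (Y = 6 if A >= 2 else 5).
W = E·Y  [with E=2, Y=0]  = 0

0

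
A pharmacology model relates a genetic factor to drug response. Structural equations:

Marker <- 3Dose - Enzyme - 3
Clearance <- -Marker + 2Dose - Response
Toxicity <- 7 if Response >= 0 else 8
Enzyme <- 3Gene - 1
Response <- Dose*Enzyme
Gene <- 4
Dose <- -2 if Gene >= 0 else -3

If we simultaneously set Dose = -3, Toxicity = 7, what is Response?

Setting Dose = -3, Toxicity = 7 by intervention discards those variables' equations.
Enzyme = 3Gene - 1  [with Gene=4]  = 11
Response = Dose*Enzyme  [with Dose=-3, Enzyme=11]  = -33

-33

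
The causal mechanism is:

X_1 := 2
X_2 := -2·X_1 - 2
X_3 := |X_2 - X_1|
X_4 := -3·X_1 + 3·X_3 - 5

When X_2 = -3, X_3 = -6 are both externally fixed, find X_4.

-29

Setting X_2 = -3, X_3 = -6 by intervention discards those variables' equations.
X_4 = -3·X_1 + 3·X_3 - 5  [with X_1=2, X_3=-6]  = -29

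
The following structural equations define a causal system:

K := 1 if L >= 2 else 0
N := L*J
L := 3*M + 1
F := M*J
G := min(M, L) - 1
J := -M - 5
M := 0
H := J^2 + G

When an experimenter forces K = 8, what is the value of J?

Under do(K=8), the mechanism K := 1 if L >= 2 else 0 is discarded; K is fixed at 8.
J is not downstream of the intervention, so its value is determined by the original equations.
J = -M - 5  [with M=0]  = -5

-5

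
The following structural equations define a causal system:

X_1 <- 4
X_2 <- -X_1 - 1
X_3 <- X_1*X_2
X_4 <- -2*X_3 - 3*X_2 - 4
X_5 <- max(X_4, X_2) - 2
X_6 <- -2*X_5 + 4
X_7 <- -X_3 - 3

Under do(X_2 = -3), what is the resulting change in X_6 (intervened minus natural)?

Under do(X_2=-3), the mechanism X_2 <- -X_1 - 1 is discarded; X_2 is fixed at -3.
X_3 = X_1*X_2  [with X_1=4, X_2=-3]  = -12
X_4 = -2*X_3 - 3*X_2 - 4  [with X_3=-12, X_2=-3]  = 29
X_5 = max(X_4, X_2) - 2  [with X_4=29, X_2=-3]  = 27
X_6 = -2*X_5 + 4  [with X_5=27]  = -50
Without intervention: X_2 = -X_1 - 1  [with X_1=4]  = -5; X_3 = X_1*X_2  [with X_1=4, X_2=-5]  = -20; X_4 = -2*X_3 - 3*X_2 - 4  [with X_3=-20, X_2=-5]  = 51; X_5 = max(X_4, X_2) - 2  [with X_4=51, X_2=-5]  = 49; X_6 = -2*X_5 + 4  [with X_5=49]  = -94.
Change = -50 − (-94) = 44.

44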